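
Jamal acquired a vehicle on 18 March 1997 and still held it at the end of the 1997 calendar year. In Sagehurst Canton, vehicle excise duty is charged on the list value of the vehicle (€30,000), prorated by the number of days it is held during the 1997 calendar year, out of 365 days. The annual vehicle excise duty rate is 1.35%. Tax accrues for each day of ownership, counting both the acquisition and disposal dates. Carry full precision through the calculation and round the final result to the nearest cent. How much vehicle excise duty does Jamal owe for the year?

€320.67

Days held (18 March – 31 December 1997): 289 out of 365
Tax = €30,000 × 1.35% × 289/365 = €320.6712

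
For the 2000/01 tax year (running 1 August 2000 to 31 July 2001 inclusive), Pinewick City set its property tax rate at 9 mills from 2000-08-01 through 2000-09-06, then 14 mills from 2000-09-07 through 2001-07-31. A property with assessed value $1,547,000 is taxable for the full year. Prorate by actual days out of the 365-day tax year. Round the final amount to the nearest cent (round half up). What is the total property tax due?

2000-08-01 to 2000-09-06: 37 days at 9 mills → $1,547,000 × 0.9% × 37/365 = $1,411.3726
2000-09-07 to 2001-07-31: 328 days at 14 mills → $1,547,000 × 1.4% × 328/365 = $19,462.5315
Total = $20,873.9041

$20,873.90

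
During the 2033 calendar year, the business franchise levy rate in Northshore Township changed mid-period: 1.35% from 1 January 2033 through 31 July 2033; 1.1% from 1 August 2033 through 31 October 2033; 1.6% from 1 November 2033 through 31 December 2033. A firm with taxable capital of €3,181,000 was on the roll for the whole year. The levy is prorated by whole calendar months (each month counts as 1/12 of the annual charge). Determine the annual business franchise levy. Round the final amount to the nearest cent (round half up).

1 January – 31 July 2033: 7 months at 1.35% → €3,181,000 × 1.35% × 7/12 = €25,050.3750
1 August – 31 October 2033: 3 months at 1.1% → €3,181,000 × 1.1% × 3/12 = €8,747.7500
1 November – 31 December 2033: 2 months at 1.6% → €3,181,000 × 1.6% × 2/12 = €8,482.6667
Total = €42,280.7917

€42,280.79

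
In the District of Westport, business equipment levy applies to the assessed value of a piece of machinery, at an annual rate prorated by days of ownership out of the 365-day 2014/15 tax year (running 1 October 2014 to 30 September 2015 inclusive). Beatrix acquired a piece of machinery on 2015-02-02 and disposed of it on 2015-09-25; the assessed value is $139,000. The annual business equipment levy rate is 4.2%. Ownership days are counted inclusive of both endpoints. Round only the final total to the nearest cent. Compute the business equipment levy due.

Days held (2015-02-02 to 2015-09-25): 236 out of 365
Tax = $139,000 × 4.2% × 236/365 = $3,774.7068

$3,774.71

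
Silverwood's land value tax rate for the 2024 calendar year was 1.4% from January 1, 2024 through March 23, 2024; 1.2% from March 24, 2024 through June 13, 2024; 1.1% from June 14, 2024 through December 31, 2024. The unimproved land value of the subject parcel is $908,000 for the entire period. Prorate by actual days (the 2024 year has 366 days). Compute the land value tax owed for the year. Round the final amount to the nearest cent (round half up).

$10,809.17

January 1 – March 23, 2024: 83 days at 1.4% → $908,000 × 1.4% × 83/366 = $2,882.7760
March 24 – June 13, 2024: 82 days at 1.2% → $908,000 × 1.2% × 82/366 = $2,441.1803
June 14 – December 31, 2024: 201 days at 1.1% → $908,000 × 1.1% × 201/366 = $5,485.2131
Total = $10,809.1694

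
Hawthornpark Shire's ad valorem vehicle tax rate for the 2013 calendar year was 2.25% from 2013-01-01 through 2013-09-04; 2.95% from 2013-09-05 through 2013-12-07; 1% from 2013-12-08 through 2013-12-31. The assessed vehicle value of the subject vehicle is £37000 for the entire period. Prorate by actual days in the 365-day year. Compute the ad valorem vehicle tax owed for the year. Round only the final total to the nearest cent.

2013-01-01 to 2013-09-04: 247 days at 2.25% → £37000 × 2.25% × 247/365 = £563.3630
2013-09-05 to 2013-12-07: 94 days at 2.95% → £37000 × 2.95% × 94/365 = £281.0986
2013-12-08 to 2013-12-31: 24 days at 1% → £37000 × 1% × 24/365 = £24.3288
Total = £868.7904

£868.79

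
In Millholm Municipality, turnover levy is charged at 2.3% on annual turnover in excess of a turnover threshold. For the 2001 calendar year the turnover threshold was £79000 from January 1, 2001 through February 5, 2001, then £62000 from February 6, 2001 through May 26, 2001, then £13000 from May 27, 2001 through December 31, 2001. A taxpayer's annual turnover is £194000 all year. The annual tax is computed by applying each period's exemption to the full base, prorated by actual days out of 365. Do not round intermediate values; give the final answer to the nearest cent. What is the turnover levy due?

£3673.64

January 1 – February 5, 2001: 36 days, exemption £79000 → (£194000 − £79000) × 2.3% × 36/365 = £260.8767
February 6 – May 26, 2001: 110 days, exemption £62000 → (£194000 − £62000) × 2.3% × 110/365 = £914.9589
May 27 – December 31, 2001: 219 days, exemption £13000 → (£194000 − £13000) × 2.3% × 219/365 = £2497.8000
Total = £3673.6356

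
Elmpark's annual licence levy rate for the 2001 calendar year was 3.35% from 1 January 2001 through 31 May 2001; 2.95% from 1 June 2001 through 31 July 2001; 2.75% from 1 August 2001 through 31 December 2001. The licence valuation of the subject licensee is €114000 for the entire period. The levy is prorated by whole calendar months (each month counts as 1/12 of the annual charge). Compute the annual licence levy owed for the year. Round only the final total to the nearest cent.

€3458.00

1 January – 31 May 2001: 5 months at 3.35% → €114000 × 3.35% × 5/12 = €1591.2500
1 June – 31 July 2001: 2 months at 2.95% → €114000 × 2.95% × 2/12 = €560.5000
1 August – 31 December 2001: 5 months at 2.75% → €114000 × 2.75% × 5/12 = €1306.2500
Total = €3458.0000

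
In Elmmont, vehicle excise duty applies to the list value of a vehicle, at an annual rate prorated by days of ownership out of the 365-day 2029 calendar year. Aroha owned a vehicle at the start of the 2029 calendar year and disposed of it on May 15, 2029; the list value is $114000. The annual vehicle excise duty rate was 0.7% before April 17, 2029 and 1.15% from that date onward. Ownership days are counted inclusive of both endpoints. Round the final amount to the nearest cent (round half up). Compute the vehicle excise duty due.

January 1 – April 16, 2029: 106 days at 0.7% → $114000 × 0.7% × 106/365 = $231.7479
April 17 – May 15, 2029: 29 days at 1.15% → $114000 × 1.15% × 29/365 = $104.1616
Total = $335.9096

$335.91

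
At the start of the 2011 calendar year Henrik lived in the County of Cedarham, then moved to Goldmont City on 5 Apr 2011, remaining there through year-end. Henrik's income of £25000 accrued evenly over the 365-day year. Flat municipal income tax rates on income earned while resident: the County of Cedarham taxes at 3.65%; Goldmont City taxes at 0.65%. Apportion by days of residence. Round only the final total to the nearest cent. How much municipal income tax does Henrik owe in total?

The County of Cedarham, 1 Jan – 4 Apr 2011: 94 days → £25000 × 3.65% × 94/365 = £235.0000
Goldmont City, 5 Apr – 31 Dec 2011: 271 days → £25000 × 0.65% × 271/365 = £120.6507
Total = £355.6507

£355.65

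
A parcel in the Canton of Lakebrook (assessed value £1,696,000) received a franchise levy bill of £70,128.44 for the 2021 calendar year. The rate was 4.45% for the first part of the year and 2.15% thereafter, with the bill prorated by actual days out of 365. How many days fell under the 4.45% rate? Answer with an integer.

315 days

Let d = days at the first rate; then 365 − d days at the second rate.
£1,696,000 × [4.45%·d + 2.15%·(365−d)] / 365 = £70,128.44
Solving gives d = 315, so the new rate took effect on 12 Nov 2021.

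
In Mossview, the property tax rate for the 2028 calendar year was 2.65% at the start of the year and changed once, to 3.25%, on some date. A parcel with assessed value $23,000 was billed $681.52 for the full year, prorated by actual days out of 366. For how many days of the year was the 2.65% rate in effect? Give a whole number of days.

Let d = days at the first rate; then 366 − d days at the second rate.
$23,000 × [2.65%·d + 3.25%·(366−d)] / 366 = $681.52
Solving gives d = 175, so the new rate took effect on 24 Jun 2028.

175 days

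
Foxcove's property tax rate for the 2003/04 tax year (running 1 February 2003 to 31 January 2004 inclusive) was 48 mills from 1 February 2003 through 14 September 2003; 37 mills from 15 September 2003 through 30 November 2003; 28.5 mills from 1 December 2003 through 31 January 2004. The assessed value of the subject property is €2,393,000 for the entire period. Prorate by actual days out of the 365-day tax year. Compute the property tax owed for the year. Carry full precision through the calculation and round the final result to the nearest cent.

1 February – 14 September 2003: 226 days at 48 mills → €2,393,000 × 4.8% × 226/365 = €71,121.2712
15 September – 30 November 2003: 77 days at 37 mills → €2,393,000 × 3.7% × 77/365 = €18,678.5123
1 December 2003 – 31 January 2004: 62 days at 28.5 mills → €2,393,000 × 2.85% × 62/365 = €11,584.7425
Total = €101,384.5260

€101,384.53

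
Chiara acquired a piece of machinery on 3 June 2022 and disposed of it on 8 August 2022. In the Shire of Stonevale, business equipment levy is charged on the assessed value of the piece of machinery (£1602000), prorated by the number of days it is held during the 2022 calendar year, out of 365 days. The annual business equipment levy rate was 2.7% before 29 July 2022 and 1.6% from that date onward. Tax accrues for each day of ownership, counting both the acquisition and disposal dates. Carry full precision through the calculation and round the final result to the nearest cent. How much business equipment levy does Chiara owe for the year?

£7408.70

3 June – 28 July 2022: 56 days at 2.7% → £1602000 × 2.7% × 56/365 = £6636.2301
29 July – 8 August 2022: 11 days at 1.6% → £1602000 × 1.6% × 11/365 = £772.4712
Total = £7408.7014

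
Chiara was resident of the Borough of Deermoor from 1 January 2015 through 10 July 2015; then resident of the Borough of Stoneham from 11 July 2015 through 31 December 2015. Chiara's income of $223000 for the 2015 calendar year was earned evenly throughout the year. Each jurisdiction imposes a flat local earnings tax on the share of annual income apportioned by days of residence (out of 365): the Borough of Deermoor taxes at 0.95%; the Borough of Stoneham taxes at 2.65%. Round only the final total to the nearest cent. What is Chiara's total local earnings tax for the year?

The Borough of Deermoor, 1 January – 10 July 2015: 191 days → $223000 × 0.95% × 191/365 = $1108.5849
The Borough of Stoneham, 11 July – 31 December 2015: 174 days → $223000 × 2.65% × 174/365 = $2817.1315
Total = $3925.7164

$3925.72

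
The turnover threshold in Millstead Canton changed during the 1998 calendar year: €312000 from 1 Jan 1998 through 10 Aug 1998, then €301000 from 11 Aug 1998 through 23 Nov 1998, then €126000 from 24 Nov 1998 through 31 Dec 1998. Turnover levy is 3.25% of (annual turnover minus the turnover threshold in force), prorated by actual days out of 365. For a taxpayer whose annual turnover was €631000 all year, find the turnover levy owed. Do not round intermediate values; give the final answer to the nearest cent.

1 Jan – 10 Aug 1998: 222 days, exemption €312000 → (€631000 − €312000) × 3.25% × 222/365 = €6305.7123
11 Aug – 23 Nov 1998: 105 days, exemption €301000 → (€631000 − €301000) × 3.25% × 105/365 = €3085.2740
24 Nov – 31 Dec 1998: 38 days, exemption €126000 → (€631000 − €126000) × 3.25% × 38/365 = €1708.6986
Total = €11099.6849

€11099.68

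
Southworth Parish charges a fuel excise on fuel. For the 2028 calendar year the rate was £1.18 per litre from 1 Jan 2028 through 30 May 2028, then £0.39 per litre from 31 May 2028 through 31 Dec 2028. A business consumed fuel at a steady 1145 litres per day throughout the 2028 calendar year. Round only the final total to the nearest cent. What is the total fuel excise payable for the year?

1 Jan – 30 May 2028: 151 days × 1145 litres/day = 172,895 litres at £1.18/litre → £204,016.10
31 May – 31 Dec 2028: 215 days × 1145 litres/day = 246,175 litres at £0.39/litre → £96,008.25

£300,024.35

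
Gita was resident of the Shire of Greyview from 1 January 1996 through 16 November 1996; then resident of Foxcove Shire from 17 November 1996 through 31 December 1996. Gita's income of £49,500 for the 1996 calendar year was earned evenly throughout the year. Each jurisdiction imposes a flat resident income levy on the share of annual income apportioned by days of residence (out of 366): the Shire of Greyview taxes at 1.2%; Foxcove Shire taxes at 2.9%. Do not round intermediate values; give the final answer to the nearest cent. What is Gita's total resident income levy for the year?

£697.46

The Shire of Greyview, 1 January – 16 November 1996: 321 days → £49,500 × 1.2% × 321/366 = £520.9672
Foxcove Shire, 17 November – 31 December 1996: 45 days → £49,500 × 2.9% × 45/366 = £176.4959
Total = £697.4631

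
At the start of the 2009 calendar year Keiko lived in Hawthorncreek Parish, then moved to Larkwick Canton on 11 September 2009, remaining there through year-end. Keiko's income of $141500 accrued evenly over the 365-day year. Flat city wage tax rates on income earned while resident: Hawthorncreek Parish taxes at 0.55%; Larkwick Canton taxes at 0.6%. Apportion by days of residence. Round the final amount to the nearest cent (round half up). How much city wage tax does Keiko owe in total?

Hawthorncreek Parish, 1 January – 10 September 2009: 253 days → $141500 × 0.55% × 253/365 = $539.4445
Larkwick Canton, 11 September – 31 December 2009: 112 days → $141500 × 0.6% × 112/365 = $260.5151
Total = $799.9596

$799.96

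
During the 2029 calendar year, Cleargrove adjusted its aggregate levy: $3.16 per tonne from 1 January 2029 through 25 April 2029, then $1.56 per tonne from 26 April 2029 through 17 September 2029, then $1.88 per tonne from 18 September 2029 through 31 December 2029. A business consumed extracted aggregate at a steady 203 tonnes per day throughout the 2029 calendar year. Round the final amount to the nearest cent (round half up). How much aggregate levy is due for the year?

1 January – 25 April 2029: 115 days × 203 tonnes/day = 23,345 tonnes at $3.16/tonne → $73,770.20
26 April – 17 September 2029: 145 days × 203 tonnes/day = 29,435 tonnes at $1.56/tonne → $45,918.60
18 September – 31 December 2029: 105 days × 203 tonnes/day = 21,315 tonnes at $1.88/tonne → $40,072.20

$159,761.00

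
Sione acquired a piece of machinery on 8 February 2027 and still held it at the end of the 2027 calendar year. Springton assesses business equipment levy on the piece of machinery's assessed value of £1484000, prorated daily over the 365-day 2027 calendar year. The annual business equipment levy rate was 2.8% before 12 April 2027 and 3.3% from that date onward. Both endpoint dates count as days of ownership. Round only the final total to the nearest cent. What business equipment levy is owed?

£42592.83

8 February – 11 April 2027: 63 days at 2.8% → £1484000 × 2.8% × 63/365 = £7171.9890
12 April – 31 December 2027: 264 days at 3.3% → £1484000 × 3.3% × 264/365 = £35420.8438
Total = £42592.8329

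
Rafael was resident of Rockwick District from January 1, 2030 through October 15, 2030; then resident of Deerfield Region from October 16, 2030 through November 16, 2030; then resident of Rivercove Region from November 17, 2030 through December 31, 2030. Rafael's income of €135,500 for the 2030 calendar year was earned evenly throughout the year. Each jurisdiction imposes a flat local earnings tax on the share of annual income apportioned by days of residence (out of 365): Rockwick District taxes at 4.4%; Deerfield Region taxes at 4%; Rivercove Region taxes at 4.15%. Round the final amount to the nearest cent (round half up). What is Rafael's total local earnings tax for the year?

Rockwick District, January 1 – October 15, 2030: 288 days → €135,500 × 4.4% × 288/365 = €4,704.2630
Deerfield Region, October 16 – November 16, 2030: 32 days → €135,500 × 4% × 32/365 = €475.1781
Rivercove Region, November 17 – December 31, 2030: 45 days → €135,500 × 4.15% × 45/365 = €693.2774
Total = €5,872.7185

€5,872.72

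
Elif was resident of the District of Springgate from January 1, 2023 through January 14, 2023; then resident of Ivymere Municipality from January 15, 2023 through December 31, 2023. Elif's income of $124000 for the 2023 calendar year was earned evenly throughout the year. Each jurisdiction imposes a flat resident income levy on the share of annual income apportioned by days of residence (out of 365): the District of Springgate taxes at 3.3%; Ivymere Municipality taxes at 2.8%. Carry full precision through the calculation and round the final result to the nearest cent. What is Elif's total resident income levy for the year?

$3495.78

The District of Springgate, January 1 – January 14, 2023: 14 days → $124000 × 3.3% × 14/365 = $156.9534
Ivymere Municipality, January 15 – December 31, 2023: 351 days → $124000 × 2.8% × 351/365 = $3338.8274
Total = $3495.7808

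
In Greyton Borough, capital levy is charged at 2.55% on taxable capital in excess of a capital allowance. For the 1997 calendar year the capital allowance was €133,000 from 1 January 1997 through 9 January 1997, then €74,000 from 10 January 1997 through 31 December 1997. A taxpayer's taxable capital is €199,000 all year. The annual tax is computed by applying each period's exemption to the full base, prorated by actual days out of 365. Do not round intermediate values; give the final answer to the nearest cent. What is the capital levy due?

€3,150.40

1 January – 9 January 1997: 9 days, exemption €133,000 → (€199,000 − €133,000) × 2.55% × 9/365 = €41.4986
10 January – 31 December 1997: 356 days, exemption €74,000 → (€199,000 − €74,000) × 2.55% × 356/365 = €3,108.9041
Total = €3,150.4027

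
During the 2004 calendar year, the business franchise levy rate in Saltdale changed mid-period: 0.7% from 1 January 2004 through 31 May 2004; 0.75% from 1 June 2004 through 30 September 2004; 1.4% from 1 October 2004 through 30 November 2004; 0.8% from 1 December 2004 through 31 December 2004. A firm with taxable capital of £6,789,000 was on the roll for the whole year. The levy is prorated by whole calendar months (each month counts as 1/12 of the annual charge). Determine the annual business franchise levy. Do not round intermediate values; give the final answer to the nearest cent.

1 January – 31 May 2004: 5 months at 0.7% → £6,789,000 × 0.7% × 5/12 = £19,801.2500
1 June – 30 September 2004: 4 months at 0.75% → £6,789,000 × 0.75% × 4/12 = £16,972.5000
1 October – 30 November 2004: 2 months at 1.4% → £6,789,000 × 1.4% × 2/12 = £15,841.0000
1 December – 31 December 2004: 1 month at 0.8% → £6,789,000 × 0.8% × 1/12 = £4,526.0000
Total = £57,140.7500

£57,140.75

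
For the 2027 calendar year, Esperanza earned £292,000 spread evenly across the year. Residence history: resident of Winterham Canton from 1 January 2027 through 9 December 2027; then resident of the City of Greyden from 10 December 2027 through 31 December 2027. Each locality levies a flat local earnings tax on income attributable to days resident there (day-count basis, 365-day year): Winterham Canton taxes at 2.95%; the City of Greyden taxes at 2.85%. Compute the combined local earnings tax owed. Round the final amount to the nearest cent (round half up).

Winterham Canton, 1 January – 9 December 2027: 343 days → £292,000 × 2.95% × 343/365 = £8,094.8000
The City of Greyden, 10 December – 31 December 2027: 22 days → £292,000 × 2.85% × 22/365 = £501.6000
Total = £8,596.4000

£8,596.40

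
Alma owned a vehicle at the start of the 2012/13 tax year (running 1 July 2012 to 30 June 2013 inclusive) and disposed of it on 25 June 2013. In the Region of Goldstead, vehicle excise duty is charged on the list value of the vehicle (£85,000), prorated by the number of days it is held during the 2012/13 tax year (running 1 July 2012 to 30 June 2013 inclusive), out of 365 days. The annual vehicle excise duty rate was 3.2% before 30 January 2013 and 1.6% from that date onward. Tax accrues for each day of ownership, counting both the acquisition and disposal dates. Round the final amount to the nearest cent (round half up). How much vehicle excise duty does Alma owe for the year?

£2,135.01

1 July 2012 – 29 January 2013: 213 days at 3.2% → £85,000 × 3.2% × 213/365 = £1,587.2877
30 January – 25 June 2013: 147 days at 1.6% → £85,000 × 1.6% × 147/365 = £547.7260
Total = £2,135.0137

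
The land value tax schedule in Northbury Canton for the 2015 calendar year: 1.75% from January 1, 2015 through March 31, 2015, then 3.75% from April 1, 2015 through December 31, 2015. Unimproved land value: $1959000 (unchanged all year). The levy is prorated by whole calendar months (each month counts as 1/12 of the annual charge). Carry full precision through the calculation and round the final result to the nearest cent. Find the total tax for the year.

January 1 – March 31, 2015: 3 months at 1.75% → $1959000 × 1.75% × 3/12 = $8570.6250
April 1 – December 31, 2015: 9 months at 3.75% → $1959000 × 3.75% × 9/12 = $55096.8750
Total = $63667.5000

$63667.50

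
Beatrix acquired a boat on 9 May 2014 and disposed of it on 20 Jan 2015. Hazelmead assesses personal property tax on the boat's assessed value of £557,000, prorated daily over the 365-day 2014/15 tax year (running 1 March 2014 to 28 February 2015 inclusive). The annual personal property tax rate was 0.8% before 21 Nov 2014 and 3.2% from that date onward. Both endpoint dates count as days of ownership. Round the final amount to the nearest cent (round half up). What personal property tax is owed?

£5,371.62

9 May – 20 Nov 2014: 196 days at 0.8% → £557,000 × 0.8% × 196/365 = £2,392.8110
21 Nov 2014 – 20 Jan 2015: 61 days at 3.2% → £557,000 × 3.2% × 61/365 = £2,978.8055
Total = £5,371.6164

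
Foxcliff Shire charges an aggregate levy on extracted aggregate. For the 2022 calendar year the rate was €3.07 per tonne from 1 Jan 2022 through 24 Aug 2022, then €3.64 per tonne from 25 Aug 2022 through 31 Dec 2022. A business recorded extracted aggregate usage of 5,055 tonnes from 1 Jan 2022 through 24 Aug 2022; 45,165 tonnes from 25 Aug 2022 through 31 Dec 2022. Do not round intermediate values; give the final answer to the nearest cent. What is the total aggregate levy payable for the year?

1 Jan – 24 Aug 2022: 5,055 tonnes at €3.07/tonne → €15,518.85
25 Aug – 31 Dec 2022: 45,165 tonnes at €3.64/tonne → €164,400.60

€179,919.45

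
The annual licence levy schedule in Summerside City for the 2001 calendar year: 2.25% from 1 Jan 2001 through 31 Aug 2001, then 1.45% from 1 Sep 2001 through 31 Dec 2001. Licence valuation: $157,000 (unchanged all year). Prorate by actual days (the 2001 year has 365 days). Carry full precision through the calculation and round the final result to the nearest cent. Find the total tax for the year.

1 Jan – 31 Aug 2001: 243 days at 2.25% → $157,000 × 2.25% × 243/365 = $2,351.7740
1 Sep – 31 Dec 2001: 122 days at 1.45% → $157,000 × 1.45% × 122/365 = $760.9123
Total = $3,112.6863

$3,112.69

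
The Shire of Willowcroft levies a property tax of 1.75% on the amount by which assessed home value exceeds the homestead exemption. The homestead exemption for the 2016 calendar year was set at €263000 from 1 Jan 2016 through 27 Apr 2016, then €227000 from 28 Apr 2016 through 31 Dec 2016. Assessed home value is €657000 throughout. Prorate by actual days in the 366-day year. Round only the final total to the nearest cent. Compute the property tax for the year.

€7321.89

1 Jan – 27 Apr 2016: 118 days, exemption €263000 → (€657000 − €263000) × 1.75% × 118/366 = €2222.9781
28 Apr – 31 Dec 2016: 248 days, exemption €227000 → (€657000 − €227000) × 1.75% × 248/366 = €5098.9071
Total = €7321.8852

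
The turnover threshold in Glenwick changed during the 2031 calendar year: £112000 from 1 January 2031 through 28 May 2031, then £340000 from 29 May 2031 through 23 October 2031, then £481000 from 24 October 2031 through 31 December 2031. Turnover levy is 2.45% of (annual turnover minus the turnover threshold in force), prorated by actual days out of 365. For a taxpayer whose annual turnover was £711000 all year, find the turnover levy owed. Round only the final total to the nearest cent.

1 January – 28 May 2031: 148 days, exemption £112000 → (£711000 − £112000) × 2.45% × 148/365 = £5950.6137
29 May – 23 October 2031: 148 days, exemption £340000 → (£711000 − £340000) × 2.45% × 148/365 = £3685.6055
24 October – 31 December 2031: 69 days, exemption £481000 → (£711000 − £481000) × 2.45% × 69/365 = £1065.2466
Total = £10701.4658

£10701.47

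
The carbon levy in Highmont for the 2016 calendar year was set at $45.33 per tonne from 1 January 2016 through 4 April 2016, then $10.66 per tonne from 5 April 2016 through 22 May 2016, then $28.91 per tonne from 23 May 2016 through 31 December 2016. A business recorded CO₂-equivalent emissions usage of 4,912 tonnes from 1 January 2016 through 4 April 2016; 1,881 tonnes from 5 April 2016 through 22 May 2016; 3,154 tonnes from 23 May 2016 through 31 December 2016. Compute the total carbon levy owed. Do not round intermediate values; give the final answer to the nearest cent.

$333,894.56

1 January – 4 April 2016: 4,912 tonnes at $45.33/tonne → $222,660.96
5 April – 22 May 2016: 1,881 tonnes at $10.66/tonne → $20,051.46
23 May – 31 December 2016: 3,154 tonnes at $28.91/tonne → $91,182.14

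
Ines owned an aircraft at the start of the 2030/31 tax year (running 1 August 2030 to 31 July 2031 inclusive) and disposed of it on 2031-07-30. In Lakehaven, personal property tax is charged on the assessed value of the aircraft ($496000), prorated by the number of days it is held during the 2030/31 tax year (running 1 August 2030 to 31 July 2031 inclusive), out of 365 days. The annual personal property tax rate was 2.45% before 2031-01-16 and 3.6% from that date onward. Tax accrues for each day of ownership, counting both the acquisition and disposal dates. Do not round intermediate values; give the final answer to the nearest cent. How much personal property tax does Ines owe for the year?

2030-08-01 to 2031-01-15: 168 days at 2.45% → $496000 × 2.45% × 168/365 = $5593.2493
2031-01-16 to 2031-07-30: 196 days at 3.6% → $496000 × 3.6% × 196/365 = $9588.4274
Total = $15181.6767

$15181.68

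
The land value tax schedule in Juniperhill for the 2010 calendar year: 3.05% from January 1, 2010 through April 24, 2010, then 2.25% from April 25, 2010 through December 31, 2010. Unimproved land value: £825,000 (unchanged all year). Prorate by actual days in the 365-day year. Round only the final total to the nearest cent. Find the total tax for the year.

January 1 – April 24, 2010: 114 days at 3.05% → £825,000 × 3.05% × 114/365 = £7,858.9726
April 25 – December 31, 2010: 251 days at 2.25% → £825,000 × 2.25% × 251/365 = £12,764.8973
Total = £20,623.8699

£20,623.87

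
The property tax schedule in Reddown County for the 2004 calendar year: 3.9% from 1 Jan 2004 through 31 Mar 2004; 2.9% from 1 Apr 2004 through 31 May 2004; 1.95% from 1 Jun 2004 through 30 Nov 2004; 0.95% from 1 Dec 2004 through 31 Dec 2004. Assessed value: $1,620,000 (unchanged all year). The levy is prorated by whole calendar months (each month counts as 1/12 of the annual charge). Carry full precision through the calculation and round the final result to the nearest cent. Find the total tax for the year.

$40,702.50

1 Jan – 31 Mar 2004: 3 months at 3.9% → $1,620,000 × 3.9% × 3/12 = $15,795.0000
1 Apr – 31 May 2004: 2 months at 2.9% → $1,620,000 × 2.9% × 2/12 = $7,830.0000
1 Jun – 30 Nov 2004: 6 months at 1.95% → $1,620,000 × 1.95% × 6/12 = $15,795.0000
1 Dec – 31 Dec 2004: 1 month at 0.95% → $1,620,000 × 0.95% × 1/12 = $1,282.5000
Total = $40,702.5000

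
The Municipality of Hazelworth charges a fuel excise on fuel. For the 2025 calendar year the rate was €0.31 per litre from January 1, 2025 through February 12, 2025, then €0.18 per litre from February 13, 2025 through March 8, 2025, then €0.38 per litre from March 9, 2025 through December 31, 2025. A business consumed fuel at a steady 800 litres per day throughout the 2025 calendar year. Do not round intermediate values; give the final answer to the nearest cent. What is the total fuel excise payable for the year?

€104,712.00

January 1 – February 12, 2025: 43 days × 800 litres/day = 34,400 litres at €0.31/litre → €10,664.00
February 13 – March 8, 2025: 24 days × 800 litres/day = 19,200 litres at €0.18/litre → €3,456.00
March 9 – December 31, 2025: 298 days × 800 litres/day = 238,400 litres at €0.38/litre → €90,592.00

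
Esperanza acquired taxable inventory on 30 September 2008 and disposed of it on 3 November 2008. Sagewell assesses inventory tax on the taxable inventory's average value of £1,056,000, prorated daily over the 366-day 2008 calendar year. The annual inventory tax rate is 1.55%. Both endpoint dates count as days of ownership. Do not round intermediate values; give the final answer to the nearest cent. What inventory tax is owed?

Days held (30 September – 3 November 2008): 35 out of 366
Tax = £1,056,000 × 1.55% × 35/366 = £1,565.2459

£1,565.25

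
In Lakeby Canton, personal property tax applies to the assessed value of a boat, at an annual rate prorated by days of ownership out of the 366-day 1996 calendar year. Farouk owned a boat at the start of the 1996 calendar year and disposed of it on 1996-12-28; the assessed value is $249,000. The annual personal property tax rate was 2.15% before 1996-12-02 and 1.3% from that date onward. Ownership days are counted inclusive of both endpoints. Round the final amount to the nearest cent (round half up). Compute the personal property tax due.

1996-01-01 to 1996-12-01: 336 days at 2.15% → $249,000 × 2.15% × 336/366 = $4,914.6885
1996-12-02 to 1996-12-28: 27 days at 1.3% → $249,000 × 1.3% × 27/366 = $238.7951
Total = $5,153.4836

$5,153.48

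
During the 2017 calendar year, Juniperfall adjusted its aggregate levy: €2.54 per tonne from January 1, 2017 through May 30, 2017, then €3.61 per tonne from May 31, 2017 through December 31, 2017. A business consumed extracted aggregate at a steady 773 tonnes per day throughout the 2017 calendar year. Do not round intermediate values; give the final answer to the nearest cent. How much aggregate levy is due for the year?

€894,476.95

January 1 – May 30, 2017: 150 days × 773 tonnes/day = 115,950 tonnes at €2.54/tonne → €294,513.00
May 31 – December 31, 2017: 215 days × 773 tonnes/day = 166,195 tonnes at €3.61/tonne → €599,963.95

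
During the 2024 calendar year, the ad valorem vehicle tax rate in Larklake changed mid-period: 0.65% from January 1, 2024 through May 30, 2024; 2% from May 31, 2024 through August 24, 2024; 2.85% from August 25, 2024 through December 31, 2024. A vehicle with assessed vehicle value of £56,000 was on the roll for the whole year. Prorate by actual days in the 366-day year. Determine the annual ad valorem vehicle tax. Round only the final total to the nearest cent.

January 1 – May 30, 2024: 151 days at 0.65% → £56,000 × 0.65% × 151/366 = £150.1749
May 31 – August 24, 2024: 86 days at 2% → £56,000 × 2% × 86/366 = £263.1694
August 25 – December 31, 2024: 129 days at 2.85% → £56,000 × 2.85% × 129/366 = £562.5246
Total = £975.8689

£975.87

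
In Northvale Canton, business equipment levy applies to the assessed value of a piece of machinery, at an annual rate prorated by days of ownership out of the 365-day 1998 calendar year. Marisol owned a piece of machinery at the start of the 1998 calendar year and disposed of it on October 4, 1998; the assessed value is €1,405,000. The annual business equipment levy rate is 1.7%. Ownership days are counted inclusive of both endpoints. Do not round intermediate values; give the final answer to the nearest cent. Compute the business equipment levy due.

Days held (January 1 – October 4, 1998): 277 out of 365
Tax = €1,405,000 × 1.7% × 277/365 = €18,126.4247

€18,126.42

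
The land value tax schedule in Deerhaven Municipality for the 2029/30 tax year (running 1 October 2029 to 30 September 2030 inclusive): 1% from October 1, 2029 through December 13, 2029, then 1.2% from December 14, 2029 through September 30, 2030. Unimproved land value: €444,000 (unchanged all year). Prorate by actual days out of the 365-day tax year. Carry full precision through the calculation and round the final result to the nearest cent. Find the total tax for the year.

October 1 – December 13, 2029: 74 days at 1% → €444,000 × 1% × 74/365 = €900.1644
December 14, 2029 – September 30, 2030: 291 days at 1.2% → €444,000 × 1.2% × 291/365 = €4,247.8027
Total = €5,147.9671

€5,147.97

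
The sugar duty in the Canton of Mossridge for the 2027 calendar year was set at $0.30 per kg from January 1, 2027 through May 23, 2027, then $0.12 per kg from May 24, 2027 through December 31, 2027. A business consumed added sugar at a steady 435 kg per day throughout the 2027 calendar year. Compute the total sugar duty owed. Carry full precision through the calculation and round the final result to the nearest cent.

$30,249.90

January 1 – May 23, 2027: 143 days × 435 kg/day = 62,205 kg at $0.30/kg → $18,661.50
May 24 – December 31, 2027: 222 days × 435 kg/day = 96,570 kg at $0.12/kg → $11,588.40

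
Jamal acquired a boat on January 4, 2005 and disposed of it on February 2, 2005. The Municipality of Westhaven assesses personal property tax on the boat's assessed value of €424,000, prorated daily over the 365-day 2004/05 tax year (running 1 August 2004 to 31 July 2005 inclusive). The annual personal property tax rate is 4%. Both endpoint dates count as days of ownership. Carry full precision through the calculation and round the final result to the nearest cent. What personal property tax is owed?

€1,393.97

Days held (January 4 – February 2, 2005): 30 out of 365
Tax = €424,000 × 4% × 30/365 = €1,393.9726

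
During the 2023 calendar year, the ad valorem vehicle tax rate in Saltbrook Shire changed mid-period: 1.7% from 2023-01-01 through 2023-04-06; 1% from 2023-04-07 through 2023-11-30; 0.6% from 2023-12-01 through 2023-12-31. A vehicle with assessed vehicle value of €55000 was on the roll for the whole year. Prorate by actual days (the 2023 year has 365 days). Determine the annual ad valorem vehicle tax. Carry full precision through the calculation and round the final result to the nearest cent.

2023-01-01 to 2023-04-06: 96 days at 1.7% → €55000 × 1.7% × 96/365 = €245.9178
2023-04-07 to 2023-11-30: 238 days at 1% → €55000 × 1% × 238/365 = €358.6301
2023-12-01 to 2023-12-31: 31 days at 0.6% → €55000 × 0.6% × 31/365 = €28.0274
Total = €632.5753

€632.58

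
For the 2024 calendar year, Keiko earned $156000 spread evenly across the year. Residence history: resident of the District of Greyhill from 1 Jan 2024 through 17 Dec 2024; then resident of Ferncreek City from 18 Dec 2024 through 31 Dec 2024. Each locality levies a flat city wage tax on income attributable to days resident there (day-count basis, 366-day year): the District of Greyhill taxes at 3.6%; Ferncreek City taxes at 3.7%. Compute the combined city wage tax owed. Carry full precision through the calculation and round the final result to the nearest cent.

The District of Greyhill, 1 Jan – 17 Dec 2024: 352 days → $156000 × 3.6% × 352/366 = $5401.1803
Ferncreek City, 18 Dec – 31 Dec 2024: 14 days → $156000 × 3.7% × 14/366 = $220.7869
Total = $5621.9672

$5621.97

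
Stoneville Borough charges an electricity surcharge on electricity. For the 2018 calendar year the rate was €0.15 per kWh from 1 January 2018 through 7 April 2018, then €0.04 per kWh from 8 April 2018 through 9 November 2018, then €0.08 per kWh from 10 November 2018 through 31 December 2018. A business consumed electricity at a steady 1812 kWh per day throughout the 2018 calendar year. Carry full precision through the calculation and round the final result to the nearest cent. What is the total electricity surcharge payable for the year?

€49,558.20

1 January – 7 April 2018: 97 days × 1812 kWh/day = 175,764 kWh at €0.15/kWh → €26,364.60
8 April – 9 November 2018: 216 days × 1812 kWh/day = 391,392 kWh at €0.04/kWh → €15,655.68
10 November – 31 December 2018: 52 days × 1812 kWh/day = 94,224 kWh at €0.08/kWh → €7,537.92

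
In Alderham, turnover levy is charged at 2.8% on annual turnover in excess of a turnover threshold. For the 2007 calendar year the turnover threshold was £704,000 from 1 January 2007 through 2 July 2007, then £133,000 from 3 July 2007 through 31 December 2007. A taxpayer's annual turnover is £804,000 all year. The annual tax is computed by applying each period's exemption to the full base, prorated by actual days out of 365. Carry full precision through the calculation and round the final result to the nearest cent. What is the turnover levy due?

1 January – 2 July 2007: 183 days, exemption £704,000 → (£804,000 − £704,000) × 2.8% × 183/365 = £1,403.8356
3 July – 31 December 2007: 182 days, exemption £133,000 → (£804,000 − £133,000) × 2.8% × 182/365 = £9,368.2630
Total = £10,772.0986

£10,772.10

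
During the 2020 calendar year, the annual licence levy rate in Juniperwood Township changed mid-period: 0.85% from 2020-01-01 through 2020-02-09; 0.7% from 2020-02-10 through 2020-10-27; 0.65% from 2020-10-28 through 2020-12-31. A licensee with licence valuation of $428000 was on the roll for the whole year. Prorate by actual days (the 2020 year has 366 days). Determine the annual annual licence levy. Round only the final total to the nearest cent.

2020-01-01 to 2020-02-09: 40 days at 0.85% → $428000 × 0.85% × 40/366 = $397.5956
2020-02-10 to 2020-10-27: 261 days at 0.7% → $428000 × 0.7% × 261/366 = $2136.4918
2020-10-28 to 2020-12-31: 65 days at 0.65% → $428000 × 0.65% × 65/366 = $494.0710
Total = $3028.1585

$3028.16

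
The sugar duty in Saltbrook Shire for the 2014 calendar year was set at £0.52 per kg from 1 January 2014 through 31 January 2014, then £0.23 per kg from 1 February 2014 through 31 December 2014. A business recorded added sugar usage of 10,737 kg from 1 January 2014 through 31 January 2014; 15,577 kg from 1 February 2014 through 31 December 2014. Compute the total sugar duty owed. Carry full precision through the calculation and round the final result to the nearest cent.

£9,165.95

1 January – 31 January 2014: 10,737 kg at £0.52/kg → £5,583.24
1 February – 31 December 2014: 15,577 kg at £0.23/kg → £3,582.71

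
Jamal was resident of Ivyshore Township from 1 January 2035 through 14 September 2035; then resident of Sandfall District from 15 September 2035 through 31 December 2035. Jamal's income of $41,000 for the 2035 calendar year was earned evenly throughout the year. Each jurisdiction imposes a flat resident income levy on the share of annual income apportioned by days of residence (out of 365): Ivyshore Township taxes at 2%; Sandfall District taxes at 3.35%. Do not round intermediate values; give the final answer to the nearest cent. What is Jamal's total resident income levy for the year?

$983.78

Ivyshore Township, 1 January – 14 September 2035: 257 days → $41,000 × 2% × 257/365 = $577.3699
Sandfall District, 15 September – 31 December 2035: 108 days → $41,000 × 3.35% × 108/365 = $406.4055
Total = $983.7753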